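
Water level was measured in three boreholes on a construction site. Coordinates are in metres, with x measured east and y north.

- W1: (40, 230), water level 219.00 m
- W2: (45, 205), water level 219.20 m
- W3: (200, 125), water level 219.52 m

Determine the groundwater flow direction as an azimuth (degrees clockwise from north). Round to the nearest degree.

015°

With h = a·x + b·y + c and W1 as origin, the differences give:
  5·a + (-25)·b = +0.20
  160·a + (-105)·b = +0.52
Eliminate b (×(-105) and ×(-25), subtract): 3475·a = -8.000 → a = ∂h/∂x = -0.002302
Back-substitute: b = ∂h/∂y = -0.008460.
Flow direction (−∇h) has components (+0.002302 E, +0.008460 N).
Azimuth = atan2(E, N) = atan2(+0.002302, +0.008460) = 15.2° ≈ 015°.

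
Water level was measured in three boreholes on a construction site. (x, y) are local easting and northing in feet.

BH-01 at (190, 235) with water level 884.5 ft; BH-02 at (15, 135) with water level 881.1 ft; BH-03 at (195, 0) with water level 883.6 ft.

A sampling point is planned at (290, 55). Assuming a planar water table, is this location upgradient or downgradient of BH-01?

Taking BH-01 as reference: BH-02−BH-01 = (-175, -100, -3.4); BH-03−BH-01 = (5, -235, -0.9).
Determinant of the coordinate differences = (-175)·(-235) − 5·(-100) = 41625.
∂h/∂x = [(-3.4)·(-235) − (-0.9)·(-100)] / 41625 = +0.01703
∂h/∂y = [(-175)·(-0.9) − 5·(-3.4)] / 41625 = +0.004192
Head at (290, 55) = 884.5 + (+0.01703)·(100) + (+0.004192)·(-180) = 885.45 ft.
That is higher than the 884.5 ft at BH-01, so the point is upgradient.

upgradient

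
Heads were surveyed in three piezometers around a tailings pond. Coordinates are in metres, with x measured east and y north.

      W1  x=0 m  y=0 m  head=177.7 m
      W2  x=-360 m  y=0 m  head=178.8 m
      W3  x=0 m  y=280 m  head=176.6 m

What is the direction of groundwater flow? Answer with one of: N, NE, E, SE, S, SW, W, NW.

∂h/∂x = (178.8 − 177.7) / (-360 − 0) = -0.003056
∂h/∂y = (176.6 − 177.7) / (280 − 0) = -0.003929
Flow = −∇h = (+0.003056 east, +0.003929 north), which points northeast.

NE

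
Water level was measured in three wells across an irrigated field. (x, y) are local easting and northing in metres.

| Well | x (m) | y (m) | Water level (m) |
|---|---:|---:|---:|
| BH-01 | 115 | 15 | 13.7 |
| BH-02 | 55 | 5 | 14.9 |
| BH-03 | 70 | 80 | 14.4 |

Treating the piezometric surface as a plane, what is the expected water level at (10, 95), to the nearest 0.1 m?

Differences from BH-01: to BH-02 (Δx, Δy, Δh) = (-60, -10, +1.2); to BH-03 = (-45, 65, +0.7).
Solve a·Δx + b·Δy = Δh: det = (-60)·65 − (-45)·(-10) = -4350.
∂h/∂x = [(+1.2)·65 − (+0.7)·(-10)] / -4350 = -0.01954
∂h/∂y = [(-60)·(+0.7) − (-45)·(+1.2)] / -4350 = -0.002759
h(10, 95) = 13.7 + (-0.01954)·(-105) + (-0.002759)·(80) = 13.7 +2.052 -0.221 = 15.531 m.

15.5 m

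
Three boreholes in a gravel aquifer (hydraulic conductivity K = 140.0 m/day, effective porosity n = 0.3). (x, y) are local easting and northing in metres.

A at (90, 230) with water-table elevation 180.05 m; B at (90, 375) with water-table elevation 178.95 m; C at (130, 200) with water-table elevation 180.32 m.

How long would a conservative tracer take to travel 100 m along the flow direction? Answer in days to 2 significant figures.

Differences from A: to B (Δx, Δy, Δh) = (0, 145, -1.10); to C = (40, -30, +0.27).
Solve a·Δx + b·Δy = Δh: det = 0·(-30) − 40·145 = -5800.
∂h/∂x = [(-1.10)·(-30) − (+0.27)·145] / -5800 = +0.001060
∂h/∂y = [0·(+0.27) − 40·(-1.10)] / -5800 = -0.007586
|∇h| = √(0.001060² + -0.007586²) = 0.00766
Seepage velocity v = K·i/n = 140.0 × 0.00766 / 0.3 = 3.575 m/day.
t = 100 / 3.575 = 27.97 days.

28 days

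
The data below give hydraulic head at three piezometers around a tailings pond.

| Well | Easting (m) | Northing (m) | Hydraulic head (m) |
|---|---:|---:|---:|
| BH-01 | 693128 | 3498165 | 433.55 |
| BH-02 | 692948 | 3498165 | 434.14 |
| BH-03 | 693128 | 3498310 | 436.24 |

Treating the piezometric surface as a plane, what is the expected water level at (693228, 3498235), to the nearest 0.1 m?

434.5 m

∂h/∂x = (434.14 − 433.55) / (692948 − 693128) = -0.003278
∂h/∂y = (436.24 − 433.55) / (3498310 − 3498165) = +0.01855
h(693228, 3498235) = 433.55 + (-0.003278)·(100) + (+0.01855)·(70) = 433.55 -0.328 +1.299 = 434.521 m.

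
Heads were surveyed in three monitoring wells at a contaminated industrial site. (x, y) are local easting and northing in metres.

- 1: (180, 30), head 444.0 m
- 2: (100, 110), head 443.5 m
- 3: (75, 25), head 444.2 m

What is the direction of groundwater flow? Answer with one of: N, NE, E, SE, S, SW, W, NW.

With h = a·x + b·y + c and 1 as origin, the differences give:
  (-80)·a + 80·b = -0.5
  (-105)·a + (-5)·b = +0.2
Eliminate b (×(-5) and ×80, subtract): 8800·a = -13.50 → a = ∂h/∂x = -0.001534
Back-substitute: b = ∂h/∂y = -0.007784.
Flow = −∇h = (+0.001534 east, +0.007784 north), which points north.

N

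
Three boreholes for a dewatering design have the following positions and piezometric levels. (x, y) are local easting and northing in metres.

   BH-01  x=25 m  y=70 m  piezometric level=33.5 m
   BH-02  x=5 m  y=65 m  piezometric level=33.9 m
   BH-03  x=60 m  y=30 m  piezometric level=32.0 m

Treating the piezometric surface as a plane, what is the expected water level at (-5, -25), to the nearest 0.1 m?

Differences from BH-01: to BH-02 (Δx, Δy, Δh) = (-20, -5, +0.4); to BH-03 = (35, -40, -1.5).
Solve a·Δx + b·Δy = Δh: det = (-20)·(-40) − 35·(-5) = 975.
∂h/∂x = [(+0.4)·(-40) − (-1.5)·(-5)] / 975 = -0.02410
∂h/∂y = [(-20)·(-1.5) − 35·(+0.4)] / 975 = +0.01641
h(-5, -25) = 33.5 + (-0.02410)·(-30) + (+0.01641)·(-95) = 33.5 +0.723 -1.559 = 32.664 m.

32.7 m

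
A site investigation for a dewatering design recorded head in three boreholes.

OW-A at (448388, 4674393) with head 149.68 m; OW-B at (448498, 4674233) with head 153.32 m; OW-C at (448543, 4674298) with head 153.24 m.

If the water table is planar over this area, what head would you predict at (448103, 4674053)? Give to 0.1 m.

149.3 m

Three-point gradient (reference OW-A): Δ to OW-B = (110, -160, +3.64), Δ to OW-C = (155, -95, +3.56).
∂h/∂x = +0.01560, ∂h/∂y = -0.01203 (det = 14350).
h(448103, 4674053) = 149.68 + (+0.01560)·(-285) + (-0.01203)·(-340) = 149.68 -4.445 +4.089 = 149.325 m.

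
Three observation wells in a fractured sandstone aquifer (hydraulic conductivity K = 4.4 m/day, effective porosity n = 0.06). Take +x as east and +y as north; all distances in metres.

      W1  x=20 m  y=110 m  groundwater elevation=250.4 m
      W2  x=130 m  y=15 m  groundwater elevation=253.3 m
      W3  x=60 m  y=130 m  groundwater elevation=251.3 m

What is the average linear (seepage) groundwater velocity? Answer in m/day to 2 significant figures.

With h = a·x + b·y + c and W1 as origin, the differences give:
  110·a + (-95)·b = +2.9
  40·a + 20·b = +0.9
Eliminate b (×20 and ×(-95), subtract): 6000·a = 143.50 → a = ∂h/∂x = +0.02392
Back-substitute: b = ∂h/∂y = -0.002833.
|∇h| = √(0.02392² + -0.002833²) = 0.02409
Seepage velocity v = K·i/n = 4.4 × 0.02409 / 0.06 = 1.767 m/day.

1.8 m/day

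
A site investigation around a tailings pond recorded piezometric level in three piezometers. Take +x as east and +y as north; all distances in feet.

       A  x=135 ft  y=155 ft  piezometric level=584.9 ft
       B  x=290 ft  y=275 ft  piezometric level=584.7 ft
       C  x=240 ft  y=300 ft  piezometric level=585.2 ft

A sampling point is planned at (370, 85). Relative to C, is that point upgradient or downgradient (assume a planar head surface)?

Differences from A: to B (Δx, Δy, Δh) = (155, 120, -0.2); to C = (105, 145, +0.3).
Solve a·Δx + b·Δy = Δh: det = 155·145 − 105·120 = 9875.
∂h/∂x = [(-0.2)·145 − (+0.3)·120] / 9875 = -0.006582
∂h/∂y = [155·(+0.3) − 105·(-0.2)] / 9875 = +0.006835
Head at (370, 85) = 584.9 + (-0.006582)·(235) + (+0.006835)·(-70) = 582.87 ft.
That is lower than the 585.2 ft at C, so the point is downgradient.

downgradient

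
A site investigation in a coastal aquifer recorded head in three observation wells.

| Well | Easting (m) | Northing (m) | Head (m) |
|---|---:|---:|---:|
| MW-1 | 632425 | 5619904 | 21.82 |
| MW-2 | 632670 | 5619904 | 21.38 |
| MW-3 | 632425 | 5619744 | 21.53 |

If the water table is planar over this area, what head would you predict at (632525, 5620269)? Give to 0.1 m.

∂h/∂x = (21.38 − 21.82) / (632670 − 632425) = -0.001796
∂h/∂y = (21.53 − 21.82) / (5619744 − 5619904) = +0.001812
h(632525, 5620269) = 21.82 + (-0.001796)·(100) + (+0.001812)·(365) = 21.82 -0.180 +0.662 = 22.302 m.

22.3 m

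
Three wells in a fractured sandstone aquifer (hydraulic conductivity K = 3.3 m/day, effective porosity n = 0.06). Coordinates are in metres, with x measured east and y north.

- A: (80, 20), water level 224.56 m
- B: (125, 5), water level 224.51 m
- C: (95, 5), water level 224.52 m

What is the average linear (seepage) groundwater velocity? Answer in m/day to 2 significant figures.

Three-point gradient (reference A): Δ to B = (45, -15, -0.05), Δ to C = (15, -15, -0.04).
∂h/∂x = -0.0003333, ∂h/∂y = +0.002333 (det = -450).
|∇h| = √(-0.0003333² + 0.002333²) = 0.002357
Seepage velocity v = K·i/n = 3.3 × 0.002357 / 0.06 = 0.1296 m/day.

0.13 m/day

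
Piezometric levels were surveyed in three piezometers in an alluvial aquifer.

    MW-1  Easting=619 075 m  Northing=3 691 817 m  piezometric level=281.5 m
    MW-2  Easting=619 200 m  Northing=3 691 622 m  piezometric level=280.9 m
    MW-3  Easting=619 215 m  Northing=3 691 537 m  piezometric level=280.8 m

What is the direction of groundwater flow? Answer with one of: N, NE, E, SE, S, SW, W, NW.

E

Differences from MW-1: to MW-2 (Δx, Δy, Δh) = (125, -195, -0.6); to MW-3 = (140, -280, -0.7).
Solve a·Δx + b·Δy = Δh: det = 125·(-280) − 140·(-195) = -7700.
∂h/∂x = [(-0.6)·(-280) − (-0.7)·(-195)] / -7700 = -0.004091
∂h/∂y = [125·(-0.7) − 140·(-0.6)] / -7700 = +0.0004545
Flow = −∇h = (+0.004091 east, -0.0004545 north), which points east.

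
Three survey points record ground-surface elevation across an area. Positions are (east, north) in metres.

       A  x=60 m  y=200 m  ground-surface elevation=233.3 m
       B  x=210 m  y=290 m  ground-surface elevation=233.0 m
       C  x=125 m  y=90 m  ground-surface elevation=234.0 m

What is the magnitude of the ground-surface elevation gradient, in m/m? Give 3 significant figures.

0.00573 m/m

With z = a·x + b·y + c and A as origin, the differences give:
  150·a + 90·b = -0.3
  65·a + (-110)·b = +0.7
Eliminate b (×(-110) and ×90, subtract): -22350·a = -30.00 → a = ∂z/∂x = +0.001342
Back-substitute: b = ∂z/∂y = -0.005570.
|∇f| = √(0.001342² + -0.005570²) = 0.005729 m/m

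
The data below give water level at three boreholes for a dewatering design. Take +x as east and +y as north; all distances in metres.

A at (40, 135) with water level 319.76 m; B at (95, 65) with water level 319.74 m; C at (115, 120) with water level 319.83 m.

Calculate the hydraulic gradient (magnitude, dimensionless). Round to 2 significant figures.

0.0017

With h = a·x + b·y + c and A as origin, the differences give:
  55·a + (-70)·b = -0.02
  75·a + (-15)·b = +0.07
Eliminate b (×(-15) and ×(-70), subtract): 4425·a = 5.200 → a = ∂h/∂x = +0.001175
Back-substitute: b = ∂h/∂y = +0.001209.
|∇h| = √(0.001175² + 0.001209²) = 0.001686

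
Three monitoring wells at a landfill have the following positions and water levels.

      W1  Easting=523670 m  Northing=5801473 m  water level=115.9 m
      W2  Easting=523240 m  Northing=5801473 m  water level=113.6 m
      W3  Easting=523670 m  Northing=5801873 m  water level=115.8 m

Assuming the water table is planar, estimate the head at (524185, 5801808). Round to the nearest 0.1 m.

118.6 m

∂h/∂x = (113.6 − 115.9) / (523240 − 523670) = +0.005349
∂h/∂y = (115.8 − 115.9) / (5801873 − 5801473) = -0.0002500
h(524185, 5801808) = 115.9 + (+0.005349)·(515) + (-0.0002500)·(335) = 115.9 +2.755 -0.084 = 118.571 m.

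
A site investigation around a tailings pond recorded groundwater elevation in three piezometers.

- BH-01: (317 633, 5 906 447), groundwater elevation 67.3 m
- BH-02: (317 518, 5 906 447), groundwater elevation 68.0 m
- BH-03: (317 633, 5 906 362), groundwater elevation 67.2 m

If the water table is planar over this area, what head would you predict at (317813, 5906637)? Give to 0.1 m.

66.4 m

∂h/∂x = (68.0 − 67.3) / (317518 − 317633) = -0.006087
∂h/∂y = (67.2 − 67.3) / (5906362 − 5906447) = +0.001176
h(317813, 5906637) = 67.3 + (-0.006087)·(180) + (+0.001176)·(190) = 67.3 -1.096 +0.224 = 66.428 m.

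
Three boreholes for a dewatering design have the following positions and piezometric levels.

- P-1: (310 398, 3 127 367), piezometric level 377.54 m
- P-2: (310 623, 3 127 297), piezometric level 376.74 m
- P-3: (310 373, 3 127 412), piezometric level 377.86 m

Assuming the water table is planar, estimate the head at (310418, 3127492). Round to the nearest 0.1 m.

378.3 m

Three-point gradient (reference P-1): Δ to P-2 = (225, -70, -0.80), Δ to P-3 = (-25, 45, +0.32).
∂h/∂x = -0.001624, ∂h/∂y = +0.006209 (det = 8375).
h(310418, 3127492) = 377.54 + (-0.001624)·(20) + (+0.006209)·(125) = 377.54 -0.032 +0.776 = 378.284 m.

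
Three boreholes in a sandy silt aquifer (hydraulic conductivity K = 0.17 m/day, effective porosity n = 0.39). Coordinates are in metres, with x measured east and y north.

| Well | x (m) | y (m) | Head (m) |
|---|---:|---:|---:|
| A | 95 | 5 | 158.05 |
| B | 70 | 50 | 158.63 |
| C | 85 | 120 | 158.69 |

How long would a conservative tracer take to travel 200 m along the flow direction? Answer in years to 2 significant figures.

78 years

Taking A as reference: B−A = (-25, 45, +0.58); C−A = (-10, 115, +0.64).
Solve a·Δx + b·Δy = Δh: det = (-25)·115 − (-10)·45 = -2425.
∂h/∂x = [(+0.58)·115 − (+0.64)·45] / -2425 = -0.01563
∂h/∂y = [(-25)·(+0.64) − (-10)·(+0.58)] / -2425 = +0.004206
|∇h| = √(-0.01563² + 0.004206²) = 0.01619
Seepage velocity v = K·i/n = 0.17 × 0.01619 / 0.39 = 0.007057 m/day.
t = 200 / 0.007057 = 2.834e+04 days = 77.6 years.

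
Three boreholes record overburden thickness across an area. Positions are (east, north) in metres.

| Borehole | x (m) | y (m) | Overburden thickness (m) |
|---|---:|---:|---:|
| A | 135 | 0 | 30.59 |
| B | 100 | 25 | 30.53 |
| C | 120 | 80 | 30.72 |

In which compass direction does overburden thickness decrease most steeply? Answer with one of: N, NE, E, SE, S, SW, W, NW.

Differences from A: to B (Δx, Δy, Δh) = (-35, 25, -0.06); to C = (-15, 80, +0.13).
Determinant of the coordinate differences = (-35)·80 − (-15)·25 = -2425.
∂d/∂x = [(-0.06)·80 − (+0.13)·25] / -2425 = +0.003320
∂d/∂y = [(-35)·(+0.13) − (-15)·(-0.06)] / -2425 = +0.002247
Steepest decrease is along −∇f = (-0.003320 E, -0.002247 N) → southwest.

SW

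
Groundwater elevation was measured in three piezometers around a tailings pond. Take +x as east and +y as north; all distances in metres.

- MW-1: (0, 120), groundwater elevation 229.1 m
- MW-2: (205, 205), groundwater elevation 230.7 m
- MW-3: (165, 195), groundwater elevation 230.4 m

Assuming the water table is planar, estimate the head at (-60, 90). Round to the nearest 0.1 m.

With h = a·x + b·y + c and MW-1 as origin, the differences give:
  205·a + 85·b = +1.6
  165·a + 75·b = +1.3
Eliminate b (×75 and ×85, subtract): 1350·a = 9.50 → a = ∂h/∂x = +0.007037
Back-substitute: b = ∂h/∂y = +0.001852.
h(-60, 90) = 229.1 + (+0.007037)·(-60) + (+0.001852)·(-30) = 229.1 -0.422 -0.056 = 228.622 m.

228.6 m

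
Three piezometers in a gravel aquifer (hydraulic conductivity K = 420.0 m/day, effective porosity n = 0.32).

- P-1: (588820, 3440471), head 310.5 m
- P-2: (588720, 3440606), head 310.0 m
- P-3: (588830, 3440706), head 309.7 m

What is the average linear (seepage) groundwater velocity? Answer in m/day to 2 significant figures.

Taking P-1 as reference: P-2−P-1 = (-100, 135, -0.5); P-3−P-1 = (10, 235, -0.8).
Determinant of the coordinate differences = (-100)·235 − 10·135 = -24850.
∂h/∂x = [(-0.5)·235 − (-0.8)·135] / -24850 = +0.0003823
∂h/∂y = [(-100)·(-0.8) − 10·(-0.5)] / -24850 = -0.003421
|∇h| = √(0.0003823² + -0.003421²) = 0.003442
Seepage velocity v = K·i/n = 420.0 × 0.003442 / 0.32 = 4.518 m/day.

4.5 m/day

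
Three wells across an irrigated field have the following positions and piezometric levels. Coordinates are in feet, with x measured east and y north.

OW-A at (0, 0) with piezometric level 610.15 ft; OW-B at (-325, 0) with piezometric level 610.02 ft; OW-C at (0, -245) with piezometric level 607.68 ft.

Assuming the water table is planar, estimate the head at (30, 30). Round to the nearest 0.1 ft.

∂h/∂x = (610.02 − 610.15) / (-325 − 0) = +0.0004000
∂h/∂y = (607.68 − 610.15) / (-245 − 0) = +0.01008
h(30, 30) = 610.15 + (+0.0004000)·(30) + (+0.01008)·(30) = 610.15 +0.012 +0.302 = 610.464 ft.

610.5 ft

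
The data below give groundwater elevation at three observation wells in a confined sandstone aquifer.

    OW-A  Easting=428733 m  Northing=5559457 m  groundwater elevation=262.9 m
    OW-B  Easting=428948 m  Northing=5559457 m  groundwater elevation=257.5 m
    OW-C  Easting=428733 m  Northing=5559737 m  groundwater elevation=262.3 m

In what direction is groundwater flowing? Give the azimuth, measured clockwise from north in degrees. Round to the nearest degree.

085°

∂h/∂x = (257.5 − 262.9) / (428948 − 428733) = -0.02512
∂h/∂y = (262.3 − 262.9) / (5559737 − 5559457) = -0.002143
Flow direction (−∇h) has components (+0.02512 E, +0.002143 N).
Azimuth = atan2(E, N) = atan2(+0.02512, +0.002143) = 85.1° ≈ 085°.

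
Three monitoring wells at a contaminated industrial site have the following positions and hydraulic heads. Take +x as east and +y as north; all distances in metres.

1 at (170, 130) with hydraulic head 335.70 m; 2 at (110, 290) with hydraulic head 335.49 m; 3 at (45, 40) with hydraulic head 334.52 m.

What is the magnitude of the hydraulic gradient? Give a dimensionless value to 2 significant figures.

0.0084

With h = a·x + b·y + c and 1 as origin, the differences give:
  (-60)·a + 160·b = -0.21
  (-125)·a + (-90)·b = -1.18
Eliminate b (×(-90) and ×160, subtract): 25400·a = 207.700 → a = ∂h/∂x = +0.008177
Back-substitute: b = ∂h/∂y = +0.001754.
|∇h| = √(0.008177² + 0.001754²) = 0.008363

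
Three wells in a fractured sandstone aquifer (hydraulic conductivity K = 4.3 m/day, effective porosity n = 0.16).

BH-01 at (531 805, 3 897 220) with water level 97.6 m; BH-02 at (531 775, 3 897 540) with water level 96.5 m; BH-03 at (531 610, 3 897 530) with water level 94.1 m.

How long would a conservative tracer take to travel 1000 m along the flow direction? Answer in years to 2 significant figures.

Taking BH-01 as reference: BH-02−BH-01 = (-30, 320, -1.1); BH-03−BH-01 = (-195, 310, -3.5).
Solve a·Δx + b·Δy = Δh: det = (-30)·310 − (-195)·320 = 53100.
∂h/∂x = [(-1.1)·310 − (-3.5)·320] / 53100 = +0.01467
∂h/∂y = [(-30)·(-3.5) − (-195)·(-1.1)] / 53100 = -0.002062
|∇h| = √(0.01467² + -0.002062²) = 0.01481
Seepage velocity v = K·i/n = 4.3 × 0.01481 / 0.16 = 0.398 m/day.
t = 1000 / 0.398 = 2513 days = 6.88 years.

6.9 years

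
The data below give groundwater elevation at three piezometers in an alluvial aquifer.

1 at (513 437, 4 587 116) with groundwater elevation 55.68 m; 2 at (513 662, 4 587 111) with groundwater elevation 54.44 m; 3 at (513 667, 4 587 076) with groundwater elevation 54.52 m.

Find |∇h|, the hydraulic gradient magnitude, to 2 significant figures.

0.0064

With h = a·x + b·y + c and 1 as origin, the differences give:
  225·a + (-5)·b = -1.24
  230·a + (-40)·b = -1.16
Eliminate b (×(-40) and ×(-5), subtract): -7850·a = 43.800 → a = ∂h/∂x = -0.005580
Back-substitute: b = ∂h/∂y = -0.003083.
|∇h| = √(-0.005580² + -0.003083²) = 0.006375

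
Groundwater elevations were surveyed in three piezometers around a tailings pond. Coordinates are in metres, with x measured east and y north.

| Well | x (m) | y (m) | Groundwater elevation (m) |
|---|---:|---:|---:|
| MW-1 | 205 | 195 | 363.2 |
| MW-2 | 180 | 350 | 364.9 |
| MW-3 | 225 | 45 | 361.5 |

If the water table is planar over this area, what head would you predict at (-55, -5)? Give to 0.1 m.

Three-point gradient (reference MW-1): Δ to MW-2 = (-25, 155, +1.7), Δ to MW-3 = (20, -150, -1.7).
∂h/∂x = +0.01308, ∂h/∂y = +0.01308 (det = 650).
h(-55, -5) = 363.2 + (+0.01308)·(-260) + (+0.01308)·(-200) = 363.2 -3.400 -2.615 = 357.185 m.

357.2 m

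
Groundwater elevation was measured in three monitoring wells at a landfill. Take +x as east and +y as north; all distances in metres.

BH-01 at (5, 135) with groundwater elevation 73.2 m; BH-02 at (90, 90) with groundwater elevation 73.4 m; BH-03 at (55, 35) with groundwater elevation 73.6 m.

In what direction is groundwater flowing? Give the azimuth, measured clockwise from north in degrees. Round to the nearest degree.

Taking BH-01 as reference: BH-02−BH-01 = (85, -45, +0.2); BH-03−BH-01 = (50, -100, +0.4).
Determinant of the coordinate differences = 85·(-100) − 50·(-45) = -6250.
∂h/∂x = [(+0.2)·(-100) − (+0.4)·(-45)] / -6250 = +0.0003200
∂h/∂y = [85·(+0.4) − 50·(+0.2)] / -6250 = -0.003840
Flow direction (−∇h) has components (-0.0003200 E, +0.003840 N).
Azimuth = atan2(E, N) = atan2(-0.0003200, +0.003840) = 355.2° ≈ 355°.

355°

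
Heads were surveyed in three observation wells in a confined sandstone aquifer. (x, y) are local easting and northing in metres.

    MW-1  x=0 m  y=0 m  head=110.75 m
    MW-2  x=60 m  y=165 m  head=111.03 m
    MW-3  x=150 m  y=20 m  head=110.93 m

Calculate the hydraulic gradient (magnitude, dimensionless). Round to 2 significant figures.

Taking MW-1 as reference: MW-2−MW-1 = (60, 165, +0.28); MW-3−MW-1 = (150, 20, +0.18).
Solve a·Δx + b·Δy = Δh: det = 60·20 − 150·165 = -23550.
∂h/∂x = [(+0.28)·20 − (+0.18)·165] / -23550 = +0.001023
∂h/∂y = [60·(+0.18) − 150·(+0.28)] / -23550 = +0.001325
|∇h| = √(0.001023² + 0.001325²) = 0.001674

0.0017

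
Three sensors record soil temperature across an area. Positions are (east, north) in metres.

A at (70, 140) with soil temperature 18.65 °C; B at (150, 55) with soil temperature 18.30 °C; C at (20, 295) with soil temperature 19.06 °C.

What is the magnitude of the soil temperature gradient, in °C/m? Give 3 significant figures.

Taking A as reference: B−A = (80, -85, -0.35); C−A = (-50, 155, +0.41).
Solve a·Δx + b·Δy = ΔT: det = 80·155 − (-50)·(-85) = 8150.
∂T/∂x = [(-0.35)·155 − (+0.41)·(-85)] / 8150 = -0.002380
∂T/∂y = [80·(+0.41) − (-50)·(-0.35)] / 8150 = +0.001877
|∇f| = √(-0.002380² + 0.001877²) = 0.003031 °C/m

0.00303 °C/m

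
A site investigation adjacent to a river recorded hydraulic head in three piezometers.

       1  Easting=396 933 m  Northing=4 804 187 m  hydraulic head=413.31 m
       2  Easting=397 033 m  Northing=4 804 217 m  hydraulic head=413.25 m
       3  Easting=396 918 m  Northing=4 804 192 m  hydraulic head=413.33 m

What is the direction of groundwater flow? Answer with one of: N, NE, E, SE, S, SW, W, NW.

Taking 1 as reference: 2−1 = (100, 30, -0.06); 3−1 = (-15, 5, +0.02).
Determinant of the coordinate differences = 100·5 − (-15)·30 = 950.
∂h/∂x = [(-0.06)·5 − (+0.02)·30] / 950 = -0.0009474
∂h/∂y = [100·(+0.02) − (-15)·(-0.06)] / 950 = +0.001158
Flow = −∇h = (+0.0009474 east, -0.001158 north), which points southeast.

SE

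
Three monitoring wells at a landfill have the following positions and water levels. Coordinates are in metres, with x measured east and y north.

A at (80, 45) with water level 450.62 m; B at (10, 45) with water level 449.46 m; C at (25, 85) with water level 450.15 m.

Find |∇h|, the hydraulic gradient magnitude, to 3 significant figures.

Three-point gradient (reference A): Δ to B = (-70, 0, -1.16), Δ to C = (-55, 40, -0.47).
∂h/∂x = +0.01657, ∂h/∂y = +0.01104 (det = -2800).
|∇h| = √(0.01657² + 0.01104²) = 0.01991

0.0199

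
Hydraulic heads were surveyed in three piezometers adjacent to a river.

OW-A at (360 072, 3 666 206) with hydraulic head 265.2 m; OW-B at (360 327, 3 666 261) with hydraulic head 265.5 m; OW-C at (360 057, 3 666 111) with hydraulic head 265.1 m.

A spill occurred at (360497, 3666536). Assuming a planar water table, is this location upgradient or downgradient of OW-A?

upgradient

With h = a·x + b·y + c and OW-A as origin, the differences give:
  255·a + 55·b = +0.3
  (-15)·a + (-95)·b = -0.1
Eliminate b (×(-95) and ×55, subtract): -23400·a = -23.00 → a = ∂h/∂x = +0.0009829
Back-substitute: b = ∂h/∂y = +0.0008974.
Head at (360497, 3666536) = 265.2 + (+0.0009829)·(425) + (+0.0008974)·(330) = 265.91 m.
That is higher than the 265.2 m at OW-A, so the point is upgradient.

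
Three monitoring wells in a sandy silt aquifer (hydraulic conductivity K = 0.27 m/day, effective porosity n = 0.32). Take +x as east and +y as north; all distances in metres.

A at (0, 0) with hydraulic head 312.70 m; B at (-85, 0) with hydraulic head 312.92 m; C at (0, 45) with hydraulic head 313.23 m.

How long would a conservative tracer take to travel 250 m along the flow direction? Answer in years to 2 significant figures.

∂h/∂x = (312.92 − 312.70) / (-85 − 0) = -0.002588
∂h/∂y = (313.23 − 312.70) / (45 − 0) = +0.01178
|∇h| = √(-0.002588² + 0.01178²) = 0.01206
Seepage velocity v = K·i/n = 0.27 × 0.01206 / 0.32 = 0.01018 m/day.
t = 250 / 0.01018 = 2.456e+04 days = 67.2 years.

67 years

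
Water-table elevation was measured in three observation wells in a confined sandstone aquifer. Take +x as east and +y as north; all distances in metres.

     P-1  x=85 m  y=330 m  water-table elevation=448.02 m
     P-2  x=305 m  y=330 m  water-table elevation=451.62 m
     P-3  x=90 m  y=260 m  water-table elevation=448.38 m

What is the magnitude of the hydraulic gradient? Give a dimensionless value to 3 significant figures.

Differences from P-1: to P-2 (Δx, Δy, Δh) = (220, 0, +3.60); to P-3 = (5, -70, +0.36).
Determinant of the coordinate differences = 220·(-70) − 5·0 = -15400.
∂h/∂x = [(+3.60)·(-70) − (+0.36)·0] / -15400 = +0.01636
∂h/∂y = [220·(+0.36) − 5·(+3.60)] / -15400 = -0.003974
|∇h| = √(0.01636² + -0.003974²) = 0.01684

0.0168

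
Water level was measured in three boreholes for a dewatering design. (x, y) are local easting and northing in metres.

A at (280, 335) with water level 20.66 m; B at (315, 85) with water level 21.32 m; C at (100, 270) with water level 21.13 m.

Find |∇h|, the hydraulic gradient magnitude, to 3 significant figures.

Differences from A: to B (Δx, Δy, Δh) = (35, -250, +0.66); to C = (-180, -65, +0.47).
Solve a·Δx + b·Δy = Δh: det = 35·(-65) − (-180)·(-250) = -47275.
∂h/∂x = [(+0.66)·(-65) − (+0.47)·(-250)] / -47275 = -0.001578
∂h/∂y = [35·(+0.47) − (-180)·(+0.66)] / -47275 = -0.002861
|∇h| = √(-0.001578² + -0.002861²) = 0.003267

0.00327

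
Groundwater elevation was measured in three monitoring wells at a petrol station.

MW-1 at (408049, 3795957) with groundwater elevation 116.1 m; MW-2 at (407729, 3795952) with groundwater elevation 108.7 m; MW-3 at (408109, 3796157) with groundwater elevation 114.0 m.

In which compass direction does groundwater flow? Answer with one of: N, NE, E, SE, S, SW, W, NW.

Three-point gradient (reference MW-1): Δ to MW-2 = (-320, -5, -7.4), Δ to MW-3 = (60, 200, -2.1).
∂h/∂x = +0.02340, ∂h/∂y = -0.01752 (det = -63700).
Flow = −∇h = (-0.02340 east, +0.01752 north), which points northwest.

NW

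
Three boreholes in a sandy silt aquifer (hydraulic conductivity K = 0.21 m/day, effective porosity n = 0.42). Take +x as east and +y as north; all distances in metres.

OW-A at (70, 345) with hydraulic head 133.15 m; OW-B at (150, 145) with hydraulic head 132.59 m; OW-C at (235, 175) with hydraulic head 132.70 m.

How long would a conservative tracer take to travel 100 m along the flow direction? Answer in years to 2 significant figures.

190 years

Differences from OW-A: to OW-B (Δx, Δy, Δh) = (80, -200, -0.56); to OW-C = (165, -170, -0.45).
Solve a·Δx + b·Δy = Δh: det = 80·(-170) − 165·(-200) = 19400.
∂h/∂x = [(-0.56)·(-170) − (-0.45)·(-200)] / 19400 = +0.0002680
∂h/∂y = [80·(-0.45) − 165·(-0.56)] / 19400 = +0.002907
|∇h| = √(0.0002680² + 0.002907²) = 0.002919
Seepage velocity v = K·i/n = 0.21 × 0.002919 / 0.42 = 0.00146 m/day.
t = 100 / 0.00146 = 6.849e+04 days = 188 years.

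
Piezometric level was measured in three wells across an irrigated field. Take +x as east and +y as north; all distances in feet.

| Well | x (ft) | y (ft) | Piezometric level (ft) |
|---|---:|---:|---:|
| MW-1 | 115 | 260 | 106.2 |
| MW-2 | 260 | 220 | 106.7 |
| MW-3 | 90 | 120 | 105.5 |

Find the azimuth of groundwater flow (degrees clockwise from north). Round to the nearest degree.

Taking MW-1 as reference: MW-2−MW-1 = (145, -40, +0.5); MW-3−MW-1 = (-25, -140, -0.7).
Solve a·Δx + b·Δy = Δh: det = 145·(-140) − (-25)·(-40) = -21300.
∂h/∂x = [(+0.5)·(-140) − (-0.7)·(-40)] / -21300 = +0.004601
∂h/∂y = [145·(-0.7) − (-25)·(+0.5)] / -21300 = +0.004178
Flow direction (−∇h) has components (-0.004601 E, -0.004178 N).
Azimuth = atan2(E, N) = atan2(-0.004601, -0.004178) = 227.8° ≈ 228°.

228°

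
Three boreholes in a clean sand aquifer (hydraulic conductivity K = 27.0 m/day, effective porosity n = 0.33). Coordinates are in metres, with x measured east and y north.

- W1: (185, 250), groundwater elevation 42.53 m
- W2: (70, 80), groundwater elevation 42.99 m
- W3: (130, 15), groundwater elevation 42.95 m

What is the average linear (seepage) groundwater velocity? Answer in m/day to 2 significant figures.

Differences from W1: to W2 (Δx, Δy, Δh) = (-115, -170, +0.46); to W3 = (-55, -235, +0.42).
Solve a·Δx + b·Δy = Δh: det = (-115)·(-235) − (-55)·(-170) = 17675.
∂h/∂x = [(+0.46)·(-235) − (+0.42)·(-170)] / 17675 = -0.002076
∂h/∂y = [(-115)·(+0.42) − (-55)·(+0.46)] / 17675 = -0.001301
|∇h| = √(-0.002076² + -0.001301²) = 0.00245
Seepage velocity v = K·i/n = 27.0 × 0.00245 / 0.33 = 0.2005 m/day.

0.20 m/day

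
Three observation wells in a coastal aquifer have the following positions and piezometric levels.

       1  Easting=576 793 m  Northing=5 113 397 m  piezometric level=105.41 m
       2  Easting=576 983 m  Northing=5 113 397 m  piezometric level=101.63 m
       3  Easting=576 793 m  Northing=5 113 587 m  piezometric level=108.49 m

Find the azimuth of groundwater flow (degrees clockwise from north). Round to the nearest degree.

∂h/∂x = (101.63 − 105.41) / (576983 − 576793) = -0.01989
∂h/∂y = (108.49 − 105.41) / (5113587 − 5113397) = +0.01621
Flow direction (−∇h) has components (+0.01989 E, -0.01621 N).
Azimuth = atan2(E, N) = atan2(+0.01989, -0.01621) = 129.2° ≈ 129°.

129°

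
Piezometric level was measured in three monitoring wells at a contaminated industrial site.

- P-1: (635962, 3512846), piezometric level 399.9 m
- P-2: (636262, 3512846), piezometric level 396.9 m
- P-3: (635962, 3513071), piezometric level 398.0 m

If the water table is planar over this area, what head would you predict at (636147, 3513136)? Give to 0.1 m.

∂h/∂x = (396.9 − 399.9) / (636262 − 635962) = -0.01000
∂h/∂y = (398.0 − 399.9) / (3513071 − 3512846) = -0.008444
h(636147, 3513136) = 399.9 + (-0.01000)·(185) + (-0.008444)·(290) = 399.9 -1.850 -2.449 = 395.601 m.

395.6 m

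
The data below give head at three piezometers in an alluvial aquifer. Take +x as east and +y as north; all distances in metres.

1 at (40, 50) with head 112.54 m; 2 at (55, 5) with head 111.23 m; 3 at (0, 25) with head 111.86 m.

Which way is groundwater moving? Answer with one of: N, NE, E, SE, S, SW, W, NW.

Taking 1 as reference: 2−1 = (15, -45, -1.31); 3−1 = (-40, -25, -0.68).
Solve a·Δx + b·Δy = Δh: det = 15·(-25) − (-40)·(-45) = -2175.
∂h/∂x = [(-1.31)·(-25) − (-0.68)·(-45)] / -2175 = -0.0009885
∂h/∂y = [15·(-0.68) − (-40)·(-1.31)] / -2175 = +0.02878
Flow = −∇h = (+0.0009885 east, -0.02878 north), which points south.

S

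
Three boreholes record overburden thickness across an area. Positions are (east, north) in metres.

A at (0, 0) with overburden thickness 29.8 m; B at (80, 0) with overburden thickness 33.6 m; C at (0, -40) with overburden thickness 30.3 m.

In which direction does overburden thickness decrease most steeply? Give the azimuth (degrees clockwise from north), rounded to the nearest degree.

∂d/∂x = (33.6 − 29.8) / (80 − 0) = +0.04750
∂d/∂y = (30.3 − 29.8) / (-40 − 0) = -0.01250
Steepest decrease is along −∇f: components (-0.04750 E, +0.01250 N).
Azimuth = atan2(-0.04750, +0.01250) = 284.7° ≈ 285°.

285°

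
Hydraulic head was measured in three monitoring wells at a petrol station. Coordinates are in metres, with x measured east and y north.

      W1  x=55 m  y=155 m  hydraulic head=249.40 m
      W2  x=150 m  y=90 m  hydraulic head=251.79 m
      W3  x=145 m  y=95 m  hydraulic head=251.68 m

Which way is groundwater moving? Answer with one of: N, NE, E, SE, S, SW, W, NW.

Three-point gradient (reference W1): Δ to W2 = (95, -65, +2.39), Δ to W3 = (90, -60, +2.28).
∂h/∂x = +0.03200, ∂h/∂y = +0.01000 (det = 150).
Flow = −∇h = (-0.03200 east, -0.01000 north), which points west.

W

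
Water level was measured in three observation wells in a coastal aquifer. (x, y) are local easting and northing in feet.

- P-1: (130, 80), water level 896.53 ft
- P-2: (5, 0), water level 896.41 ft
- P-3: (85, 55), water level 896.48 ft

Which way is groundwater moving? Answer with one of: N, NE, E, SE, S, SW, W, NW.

NW

Differences from P-1: to P-2 (Δx, Δy, Δh) = (-125, -80, -0.12); to P-3 = (-45, -25, -0.05).
Solve a·Δx + b·Δy = Δh: det = (-125)·(-25) − (-45)·(-80) = -475.
∂h/∂x = [(-0.12)·(-25) − (-0.05)·(-80)] / -475 = +0.002105
∂h/∂y = [(-125)·(-0.05) − (-45)·(-0.12)] / -475 = -0.001789
Flow = −∇h = (-0.002105 east, +0.001789 north), which points northwest.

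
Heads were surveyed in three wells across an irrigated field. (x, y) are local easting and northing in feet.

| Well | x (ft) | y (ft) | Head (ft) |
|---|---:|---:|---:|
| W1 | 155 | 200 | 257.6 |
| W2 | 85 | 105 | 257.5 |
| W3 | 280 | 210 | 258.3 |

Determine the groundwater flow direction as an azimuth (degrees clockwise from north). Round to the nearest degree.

Differences from W1: to W2 (Δx, Δy, Δh) = (-70, -95, -0.1); to W3 = (125, 10, +0.7).
Solve a·Δx + b·Δy = Δh: det = (-70)·10 − 125·(-95) = 11175.
∂h/∂x = [(-0.1)·10 − (+0.7)·(-95)] / 11175 = +0.005861
∂h/∂y = [(-70)·(+0.7) − 125·(-0.1)] / 11175 = -0.003266
Flow direction (−∇h) has components (-0.005861 E, +0.003266 N).
Azimuth = atan2(E, N) = atan2(-0.005861, +0.003266) = 299.1° ≈ 299°.

299°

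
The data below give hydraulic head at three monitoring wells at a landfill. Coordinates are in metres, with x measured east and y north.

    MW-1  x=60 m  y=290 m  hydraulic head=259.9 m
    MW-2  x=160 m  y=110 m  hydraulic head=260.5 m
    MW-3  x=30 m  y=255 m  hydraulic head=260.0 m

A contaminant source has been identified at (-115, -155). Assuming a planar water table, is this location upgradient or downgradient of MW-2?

upgradient

With h = a·x + b·y + c and MW-1 as origin, the differences give:
  100·a + (-180)·b = +0.6
  (-30)·a + (-35)·b = +0.1
Eliminate b (×(-35) and ×(-180), subtract): -8900·a = -3.00 → a = ∂h/∂x = +0.0003371
Back-substitute: b = ∂h/∂y = -0.003146.
Head at (-115, -155) = 259.9 + (+0.0003371)·(-175) + (-0.003146)·(-445) = 261.24 m.
That is higher than the 260.5 m at MW-2, so the point is upgradient.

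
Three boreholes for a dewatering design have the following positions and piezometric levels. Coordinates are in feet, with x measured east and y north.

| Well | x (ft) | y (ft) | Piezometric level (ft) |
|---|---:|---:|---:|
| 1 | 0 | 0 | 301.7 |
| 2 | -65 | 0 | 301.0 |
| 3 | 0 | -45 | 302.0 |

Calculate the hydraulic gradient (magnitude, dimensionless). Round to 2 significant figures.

0.013

∂h/∂x = (301.0 − 301.7) / (-65 − 0) = +0.01077
∂h/∂y = (302.0 − 301.7) / (-45 − 0) = -0.006667
|∇h| = √(0.01077² + -0.006667²) = 0.01267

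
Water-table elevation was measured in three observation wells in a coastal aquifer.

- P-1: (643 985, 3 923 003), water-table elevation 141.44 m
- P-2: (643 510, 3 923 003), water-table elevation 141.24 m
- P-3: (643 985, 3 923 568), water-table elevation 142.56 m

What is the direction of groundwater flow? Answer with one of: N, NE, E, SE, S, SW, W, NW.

S

∂h/∂x = (141.24 − 141.44) / (643510 − 643985) = +0.0004211
∂h/∂y = (142.56 − 141.44) / (3923568 − 3923003) = +0.001982
Flow = −∇h = (-0.0004211 east, -0.001982 north), which points south.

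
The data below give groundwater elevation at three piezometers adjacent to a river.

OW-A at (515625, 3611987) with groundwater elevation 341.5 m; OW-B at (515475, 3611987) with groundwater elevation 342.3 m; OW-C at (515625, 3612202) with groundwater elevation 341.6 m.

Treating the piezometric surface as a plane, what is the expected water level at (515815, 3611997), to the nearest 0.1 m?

340.5 m

∂h/∂x = (342.3 − 341.5) / (515475 − 515625) = -0.005333
∂h/∂y = (341.6 − 341.5) / (3612202 − 3611987) = +0.0004651
h(515815, 3611997) = 341.5 + (-0.005333)·(190) + (+0.0004651)·(10) = 341.5 -1.013 +0.005 = 340.491 m.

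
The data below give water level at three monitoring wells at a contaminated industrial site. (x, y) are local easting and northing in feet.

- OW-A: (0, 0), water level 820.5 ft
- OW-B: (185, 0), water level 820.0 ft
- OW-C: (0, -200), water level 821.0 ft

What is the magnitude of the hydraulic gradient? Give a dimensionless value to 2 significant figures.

∂h/∂x = (820.0 − 820.5) / (185 − 0) = -0.002703
∂h/∂y = (821.0 − 820.5) / (-200 − 0) = -0.002500
|∇h| = √(-0.002703² + -0.002500²) = 0.003682

0.0037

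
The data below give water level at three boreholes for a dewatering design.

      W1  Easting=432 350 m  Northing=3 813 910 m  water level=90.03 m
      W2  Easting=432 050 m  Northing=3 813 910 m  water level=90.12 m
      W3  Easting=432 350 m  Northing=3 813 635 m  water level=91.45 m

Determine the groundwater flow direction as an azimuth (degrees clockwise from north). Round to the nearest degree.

003°

∂h/∂x = (90.12 − 90.03) / (432050 − 432350) = -0.0003000
∂h/∂y = (91.45 − 90.03) / (3813635 − 3813910) = -0.005164
Flow direction (−∇h) has components (+0.0003000 E, +0.005164 N).
Azimuth = atan2(E, N) = atan2(+0.0003000, +0.005164) = 3.3° ≈ 003°.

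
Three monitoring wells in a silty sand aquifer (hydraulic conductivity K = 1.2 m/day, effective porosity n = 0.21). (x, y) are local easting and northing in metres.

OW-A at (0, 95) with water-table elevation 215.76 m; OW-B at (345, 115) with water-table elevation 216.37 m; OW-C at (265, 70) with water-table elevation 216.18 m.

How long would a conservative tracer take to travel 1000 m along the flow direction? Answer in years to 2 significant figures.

Differences from OW-A: to OW-B (Δx, Δy, Δh) = (345, 20, +0.61); to OW-C = (265, -25, +0.42).
Determinant of the coordinate differences = 345·(-25) − 265·20 = -13925.
∂h/∂x = [(+0.61)·(-25) − (+0.42)·20] / -13925 = +0.001698
∂h/∂y = [345·(+0.42) − 265·(+0.61)] / -13925 = +0.001203
|∇h| = √(0.001698² + 0.001203²) = 0.002081
Seepage velocity v = K·i/n = 1.2 × 0.002081 / 0.21 = 0.01189 m/day.
t = 1000 / 0.01189 = 8.41e+04 days = 230 years.

230 years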